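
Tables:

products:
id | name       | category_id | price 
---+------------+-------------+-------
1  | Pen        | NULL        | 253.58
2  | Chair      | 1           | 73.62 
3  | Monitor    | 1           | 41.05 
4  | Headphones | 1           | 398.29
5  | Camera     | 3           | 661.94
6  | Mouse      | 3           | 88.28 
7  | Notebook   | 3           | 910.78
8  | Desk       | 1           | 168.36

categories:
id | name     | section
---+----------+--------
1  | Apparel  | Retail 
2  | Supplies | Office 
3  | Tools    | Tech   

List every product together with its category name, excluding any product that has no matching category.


INNER JOIN keeps only products rows whose category_id matches an id in categories. Walk through each product:
  - product 1 (Pen): category_id=NULL, no match -> dropped
  - product 2 (Chair): category_id=1 -> matches Apparel
  - product 3 (Monitor): category_id=1 -> matches Apparel
  - product 4 (Headphones): category_id=1 -> matches Apparel
  - product 5 (Camera): category_id=3 -> matches Tools
  - product 6 (Mouse): category_id=3 -> matches Tools
  - product 7 (Notebook): category_id=3 -> matches Tools
  - product 8 (Desk): category_id=1 -> matches Apparel
So 1 of 8 rows is dropped.

SQL:
SELECT a.name, b.name AS category
FROM products a
INNER JOIN categories b ON a.category_id = b.id

Result:
name       | category
-----------+---------
Chair      | Apparel 
Monitor    | Apparel 
Headphones | Apparel 
Camera     | Tools   
Mouse      | Tools   
Notebook   | Tools   
Desk       | Apparel 


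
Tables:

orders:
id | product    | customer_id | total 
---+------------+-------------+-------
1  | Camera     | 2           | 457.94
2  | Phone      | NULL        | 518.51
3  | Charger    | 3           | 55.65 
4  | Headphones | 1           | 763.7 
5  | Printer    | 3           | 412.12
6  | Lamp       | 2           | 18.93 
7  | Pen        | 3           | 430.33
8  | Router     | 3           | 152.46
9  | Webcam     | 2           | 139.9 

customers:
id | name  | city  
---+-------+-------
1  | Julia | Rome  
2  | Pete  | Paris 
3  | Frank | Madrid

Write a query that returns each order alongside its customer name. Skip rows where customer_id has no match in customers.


INNER JOIN keeps only orders rows whose customer_id matches an id in customers. Walk through each order:
  - order 1 (Camera): customer_id=2 -> matches Pete
  - order 2 (Phone): customer_id=NULL, no match -> dropped
  - order 3 (Charger): customer_id=3 -> matches Frank
  - order 4 (Headphones): customer_id=1 -> matches Julia
  - order 5 (Printer): customer_id=3 -> matches Frank
  - order 6 (Lamp): customer_id=2 -> matches Pete
  - order 7 (Pen): customer_id=3 -> matches Frank
  - order 8 (Router): customer_id=3 -> matches Frank
  - order 9 (Webcam): customer_id=2 -> matches Pete
So 1 of 9 rows is dropped.

SQL:
SELECT a.product, b.name AS customer
FROM orders a
INNER JOIN customers b ON a.customer_id = b.id

Result:
product    | customer
-----------+---------
Camera     | Pete    
Charger    | Frank   
Headphones | Julia   
Printer    | Frank   
Lamp       | Pete    
Pen        | Frank   
Router     | Frank   
Webcam     | Pete    


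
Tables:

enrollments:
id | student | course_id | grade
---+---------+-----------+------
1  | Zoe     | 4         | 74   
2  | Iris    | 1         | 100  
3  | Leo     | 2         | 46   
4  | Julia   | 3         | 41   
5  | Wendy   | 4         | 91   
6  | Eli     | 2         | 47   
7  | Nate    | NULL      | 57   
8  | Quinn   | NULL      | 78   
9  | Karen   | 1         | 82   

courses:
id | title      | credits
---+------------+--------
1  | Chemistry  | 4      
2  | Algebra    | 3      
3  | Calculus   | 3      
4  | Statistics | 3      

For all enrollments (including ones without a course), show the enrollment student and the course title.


LEFT JOIN keeps every row from enrollments (the left table); where course_id has no match in courses, the course columns become NULL. Walk through each enrollment:
  - enrollment 1 (Zoe): course_id=4 -> matches Statistics
  - enrollment 2 (Iris): course_id=1 -> matches Chemistry
  - enrollment 3 (Leo): course_id=2 -> matches Algebra
  - enrollment 4 (Julia): course_id=3 -> matches Calculus
  - enrollment 5 (Wendy): course_id=4 -> matches Statistics
  - enrollment 6 (Eli): course_id=2 -> matches Algebra
  - enrollment 7 (Nate): course_id=NULL, no match -> kept with NULL
  - enrollment 8 (Quinn): course_id=NULL, no match -> kept with NULL
  - enrollment 9 (Karen): course_id=1 -> matches Chemistry
All 9 rows appear; 2 have NULL course.

SQL:
SELECT a.student, b.title AS course
FROM enrollments a
LEFT JOIN courses b ON a.course_id = b.id

Result:
student | course    
--------+-----------
Zoe     | Statistics
Iris    | Chemistry 
Leo     | Algebra   
Julia   | Calculus  
Wendy   | Statistics
Eli     | Algebra   
Nate    | NULL      
Quinn   | NULL      
Karen   | Chemistry 


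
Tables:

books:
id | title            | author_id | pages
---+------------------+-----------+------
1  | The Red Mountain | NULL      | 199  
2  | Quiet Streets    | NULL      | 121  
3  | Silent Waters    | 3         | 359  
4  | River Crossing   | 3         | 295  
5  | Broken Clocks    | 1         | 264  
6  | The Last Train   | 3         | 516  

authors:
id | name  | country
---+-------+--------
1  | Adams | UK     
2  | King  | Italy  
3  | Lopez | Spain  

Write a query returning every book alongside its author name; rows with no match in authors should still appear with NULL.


LEFT JOIN keeps every row from books (the left table); where author_id has no match in authors, the author columns become NULL. Walk through each book:
  - book 1 (The Red Mountain): author_id=NULL, no match -> kept with NULL
  - book 2 (Quiet Streets): author_id=NULL, no match -> kept with NULL
  - book 3 (Silent Waters): author_id=3 -> matches Lopez
  - book 4 (River Crossing): author_id=3 -> matches Lopez
  - book 5 (Broken Clocks): author_id=1 -> matches Adams
  - book 6 (The Last Train): author_id=3 -> matches Lopez
All 6 rows appear; 2 have NULL author.

SQL:
SELECT a.title, b.name AS author
FROM books a
LEFT JOIN authors b ON a.author_id = b.id

Result:
title            | author
-----------------+-------
The Red Mountain | NULL  
Quiet Streets    | NULL  
Silent Waters    | Lopez 
River Crossing   | Lopez 
Broken Clocks    | Adams 
The Last Train   | Lopez 


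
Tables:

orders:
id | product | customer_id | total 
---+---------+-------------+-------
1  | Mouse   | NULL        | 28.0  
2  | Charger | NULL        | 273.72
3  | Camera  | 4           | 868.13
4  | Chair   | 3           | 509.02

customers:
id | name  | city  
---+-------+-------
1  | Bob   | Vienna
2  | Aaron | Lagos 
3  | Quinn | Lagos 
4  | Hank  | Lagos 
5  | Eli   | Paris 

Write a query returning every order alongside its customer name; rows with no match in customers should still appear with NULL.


LEFT JOIN keeps every row from orders (the left table); where customer_id has no match in customers, the customer columns become NULL. Walk through each order:
  - order 1 (Mouse): customer_id=NULL, no match -> kept with NULL
  - order 2 (Charger): customer_id=NULL, no match -> kept with NULL
  - order 3 (Camera): customer_id=4 -> matches Hank
  - order 4 (Chair): customer_id=3 -> matches Quinn
All 4 rows appear; 2 have NULL customer.

SQL:
SELECT a.product, b.name AS customer
FROM orders a
LEFT JOIN customers b ON a.customer_id = b.id

Result:
product | customer
--------+---------
Mouse   | NULL    
Charger | NULL    
Camera  | Hank    
Chair   | Quinn   


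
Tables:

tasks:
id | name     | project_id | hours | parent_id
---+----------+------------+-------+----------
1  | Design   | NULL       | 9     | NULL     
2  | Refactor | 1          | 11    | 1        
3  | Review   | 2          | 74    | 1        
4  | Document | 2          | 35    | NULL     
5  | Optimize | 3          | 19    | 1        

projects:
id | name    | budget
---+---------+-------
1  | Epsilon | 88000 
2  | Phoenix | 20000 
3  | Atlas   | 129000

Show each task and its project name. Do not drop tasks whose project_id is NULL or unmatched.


LEFT JOIN keeps every row from tasks (the left table); where project_id has no match in projects, the project columns become NULL. Walk through each task:
  - task 1 (Design): project_id=NULL, no match -> kept with NULL
  - task 2 (Refactor): project_id=1 -> matches Epsilon
  - task 3 (Review): project_id=2 -> matches Phoenix
  - task 4 (Document): project_id=2 -> matches Phoenix
  - task 5 (Optimize): project_id=3 -> matches Atlas
All 5 rows appear; 1 has NULL project.

SQL:
SELECT a.name, b.name AS project
FROM tasks a
LEFT JOIN projects b ON a.project_id = b.id

Result:
name     | project
---------+--------
Design   | NULL   
Refactor | Epsilon
Review   | Phoenix
Document | Phoenix
Optimize | Atlas  


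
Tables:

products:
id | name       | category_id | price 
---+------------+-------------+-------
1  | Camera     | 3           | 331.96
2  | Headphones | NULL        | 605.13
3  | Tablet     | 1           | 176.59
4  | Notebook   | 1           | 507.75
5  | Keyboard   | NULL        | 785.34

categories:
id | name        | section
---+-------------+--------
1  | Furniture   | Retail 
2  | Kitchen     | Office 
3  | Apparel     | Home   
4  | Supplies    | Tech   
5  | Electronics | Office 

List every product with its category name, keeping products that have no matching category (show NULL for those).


LEFT JOIN keeps every row from products (the left table); where category_id has no match in categories, the category columns become NULL. Walk through each product:
  - product 1 (Camera): category_id=3 -> matches Apparel
  - product 2 (Headphones): category_id=NULL, no match -> kept with NULL
  - product 3 (Tablet): category_id=1 -> matches Furniture
  - product 4 (Notebook): category_id=1 -> matches Furniture
  - product 5 (Keyboard): category_id=NULL, no match -> kept with NULL
All 5 rows appear; 2 have NULL category.

SQL:
SELECT a.name, b.name AS category
FROM products a
LEFT JOIN categories b ON a.category_id = b.id

Result:
name       | category 
-----------+----------
Camera     | Apparel  
Headphones | NULL     
Tablet     | Furniture
Notebook   | Furniture
Keyboard   | NULL     


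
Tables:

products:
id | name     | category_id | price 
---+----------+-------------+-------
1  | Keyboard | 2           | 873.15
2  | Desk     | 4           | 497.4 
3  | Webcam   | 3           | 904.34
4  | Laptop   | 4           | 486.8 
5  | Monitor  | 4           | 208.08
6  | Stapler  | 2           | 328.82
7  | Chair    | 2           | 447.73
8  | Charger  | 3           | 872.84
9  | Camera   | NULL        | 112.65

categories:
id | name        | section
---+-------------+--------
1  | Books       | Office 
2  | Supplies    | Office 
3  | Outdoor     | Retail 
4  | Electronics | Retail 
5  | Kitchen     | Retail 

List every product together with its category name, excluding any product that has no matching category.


INNER JOIN keeps only products rows whose category_id matches an id in categories. Walk through each product:
  - product 1 (Keyboard): category_id=2 -> matches Supplies
  - product 2 (Desk): category_id=4 -> matches Electronics
  - product 3 (Webcam): category_id=3 -> matches Outdoor
  - product 4 (Laptop): category_id=4 -> matches Electronics
  - product 5 (Monitor): category_id=4 -> matches Electronics
  - product 6 (Stapler): category_id=2 -> matches Supplies
  - product 7 (Chair): category_id=2 -> matches Supplies
  - product 8 (Charger): category_id=3 -> matches Outdoor
  - product 9 (Camera): category_id=NULL, no match -> dropped
So 1 of 9 rows is dropped.

SQL:
SELECT a.name, b.name AS category
FROM products a
INNER JOIN categories b ON a.category_id = b.id

Result:
name     | category   
---------+------------
Keyboard | Supplies   
Desk     | Electronics
Webcam   | Outdoor    
Laptop   | Electronics
Monitor  | Electronics
Stapler  | Supplies   
Chair    | Supplies   
Charger  | Outdoor    


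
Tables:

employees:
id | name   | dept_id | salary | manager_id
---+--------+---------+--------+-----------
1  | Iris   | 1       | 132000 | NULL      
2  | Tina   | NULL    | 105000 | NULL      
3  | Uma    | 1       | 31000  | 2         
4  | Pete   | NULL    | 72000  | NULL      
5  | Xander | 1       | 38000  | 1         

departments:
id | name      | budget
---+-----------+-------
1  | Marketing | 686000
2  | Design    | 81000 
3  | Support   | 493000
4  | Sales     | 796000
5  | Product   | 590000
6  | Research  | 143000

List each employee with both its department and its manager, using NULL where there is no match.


Two LEFT JOINs from the same base table employees: one to departments via dept_id, one to employees itself via manager_id. Both are LEFT so every employee is preserved.
Match against departments:
  - employee 1 (Iris): dept_id=1 -> matches Marketing
  - employee 2 (Tina): dept_id=NULL, no match -> kept with NULL
  - employee 3 (Uma): dept_id=1 -> matches Marketing
  - employee 4 (Pete): dept_id=NULL, no match -> kept with NULL
  - employee 5 (Xander): dept_id=1 -> matches Marketing
Match against employees (self):
  - employee 1 (Iris): manager_id=NULL -> NULL
  - employee 2 (Tina): manager_id=NULL -> NULL
  - employee 3 (Uma): manager_id=2 -> Tina
  - employee 4 (Pete): manager_id=NULL -> NULL
  - employee 5 (Xander): manager_id=1 -> Iris

SQL:
SELECT a.name, b.name AS department, c.name AS manager
FROM employees a
LEFT JOIN departments b ON a.dept_id = b.id
LEFT JOIN employees c ON a.manager_id = c.id

Result:
name   | department | manager
-------+------------+--------
Iris   | Marketing  | NULL   
Tina   | NULL       | NULL   
Uma    | Marketing  | Tina   
Pete   | NULL       | NULL   
Xander | Marketing  | Iris   


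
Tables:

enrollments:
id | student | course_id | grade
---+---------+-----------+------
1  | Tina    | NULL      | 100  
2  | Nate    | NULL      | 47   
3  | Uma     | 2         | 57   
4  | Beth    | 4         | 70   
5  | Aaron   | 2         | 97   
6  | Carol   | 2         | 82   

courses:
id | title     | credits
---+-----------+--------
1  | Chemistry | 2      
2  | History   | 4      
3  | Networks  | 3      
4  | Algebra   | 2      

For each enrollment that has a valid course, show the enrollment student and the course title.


INNER JOIN keeps only enrollments rows whose course_id matches an id in courses. Walk through each enrollment:
  - enrollment 1 (Tina): course_id=NULL, no match -> dropped
  - enrollment 2 (Nate): course_id=NULL, no match -> dropped
  - enrollment 3 (Uma): course_id=2 -> matches History
  - enrollment 4 (Beth): course_id=4 -> matches Algebra
  - enrollment 5 (Aaron): course_id=2 -> matches History
  - enrollment 6 (Carol): course_id=2 -> matches History
So 2 of 6 rows are dropped.

SQL:
SELECT a.student, b.title AS course
FROM enrollments a
INNER JOIN courses b ON a.course_id = b.id

Result:
student | course 
--------+--------
Uma     | History
Beth    | Algebra
Aaron   | History
Carol   | History


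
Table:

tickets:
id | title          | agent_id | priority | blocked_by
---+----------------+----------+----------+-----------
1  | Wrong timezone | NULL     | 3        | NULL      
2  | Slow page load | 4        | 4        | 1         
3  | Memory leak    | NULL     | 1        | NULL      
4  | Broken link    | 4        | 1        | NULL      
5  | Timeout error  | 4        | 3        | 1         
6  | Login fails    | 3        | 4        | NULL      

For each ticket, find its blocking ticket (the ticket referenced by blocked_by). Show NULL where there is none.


This is a self-join: tickets is joined to a second copy of itself, matching each row's blocked_by to another row's id. Use LEFT JOIN so rows with blocked_by=NULL are kept.
  - ticket 1 (Wrong timezone): blocked_by=NULL -> NULL
  - ticket 2 (Slow page load): blocked_by=1 -> Wrong timezone
  - ticket 3 (Memory leak): blocked_by=NULL -> NULL
  - ticket 4 (Broken link): blocked_by=NULL -> NULL
  - ticket 5 (Timeout error): blocked_by=1 -> Wrong timezone
  - ticket 6 (Login fails): blocked_by=NULL -> NULL

SQL:
SELECT a.title AS item, b.title AS blocked_by
FROM tickets a
LEFT JOIN tickets b ON a.blocked_by = b.id

Result:
item           | blocked_by    
---------------+---------------
Wrong timezone | NULL          
Slow page load | Wrong timezone
Memory leak    | NULL          
Broken link    | NULL          
Timeout error  | Wrong timezone
Login fails    | NULL          


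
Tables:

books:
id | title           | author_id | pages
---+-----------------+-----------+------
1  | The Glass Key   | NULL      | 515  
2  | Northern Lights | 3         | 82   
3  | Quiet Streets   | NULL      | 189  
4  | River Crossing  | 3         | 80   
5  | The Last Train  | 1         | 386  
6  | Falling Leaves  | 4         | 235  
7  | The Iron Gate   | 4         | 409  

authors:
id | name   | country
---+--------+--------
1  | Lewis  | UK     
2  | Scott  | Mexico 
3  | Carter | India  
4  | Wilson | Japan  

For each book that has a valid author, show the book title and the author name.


INNER JOIN keeps only books rows whose author_id matches an id in authors. Walk through each book:
  - book 1 (The Glass Key): author_id=NULL, no match -> dropped
  - book 2 (Northern Lights): author_id=3 -> matches Carter
  - book 3 (Quiet Streets): author_id=NULL, no match -> dropped
  - book 4 (River Crossing): author_id=3 -> matches Carter
  - book 5 (The Last Train): author_id=1 -> matches Lewis
  - book 6 (Falling Leaves): author_id=4 -> matches Wilson
  - book 7 (The Iron Gate): author_id=4 -> matches Wilson
So 2 of 7 rows are dropped.

SQL:
SELECT a.title, b.name AS author
FROM books a
INNER JOIN authors b ON a.author_id = b.id

Result:
title           | author
----------------+-------
Northern Lights | Carter
River Crossing  | Carter
The Last Train  | Lewis 
Falling Leaves  | Wilson
The Iron Gate   | Wilson


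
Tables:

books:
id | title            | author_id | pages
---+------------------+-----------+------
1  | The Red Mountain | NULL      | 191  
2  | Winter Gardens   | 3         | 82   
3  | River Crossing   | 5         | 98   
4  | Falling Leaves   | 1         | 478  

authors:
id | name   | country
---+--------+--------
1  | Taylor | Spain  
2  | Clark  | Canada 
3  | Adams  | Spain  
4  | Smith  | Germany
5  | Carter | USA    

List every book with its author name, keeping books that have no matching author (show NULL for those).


LEFT JOIN keeps every row from books (the left table); where author_id has no match in authors, the author columns become NULL. Walk through each book:
  - book 1 (The Red Mountain): author_id=NULL, no match -> kept with NULL
  - book 2 (Winter Gardens): author_id=3 -> matches Adams
  - book 3 (River Crossing): author_id=5 -> matches Carter
  - book 4 (Falling Leaves): author_id=1 -> matches Taylor
All 4 rows appear; 1 has NULL author.

SQL:
SELECT a.title, b.name AS author
FROM books a
LEFT JOIN authors b ON a.author_id = b.id

Result:
title            | author
-----------------+-------
The Red Mountain | NULL  
Winter Gardens   | Adams 
River Crossing   | Carter
Falling Leaves   | Taylor


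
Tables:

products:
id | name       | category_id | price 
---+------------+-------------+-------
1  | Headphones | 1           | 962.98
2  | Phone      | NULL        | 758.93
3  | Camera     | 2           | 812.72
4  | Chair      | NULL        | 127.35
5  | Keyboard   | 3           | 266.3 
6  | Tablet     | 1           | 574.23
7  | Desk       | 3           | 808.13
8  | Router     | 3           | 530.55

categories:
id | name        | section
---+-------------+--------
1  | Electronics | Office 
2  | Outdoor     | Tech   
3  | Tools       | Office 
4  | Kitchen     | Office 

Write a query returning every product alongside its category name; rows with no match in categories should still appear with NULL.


LEFT JOIN keeps every row from products (the left table); where category_id has no match in categories, the category columns become NULL. Walk through each product:
  - product 1 (Headphones): category_id=1 -> matches Electronics
  - product 2 (Phone): category_id=NULL, no match -> kept with NULL
  - product 3 (Camera): category_id=2 -> matches Outdoor
  - product 4 (Chair): category_id=NULL, no match -> kept with NULL
  - product 5 (Keyboard): category_id=3 -> matches Tools
  - product 6 (Tablet): category_id=1 -> matches Electronics
  - product 7 (Desk): category_id=3 -> matches Tools
  - product 8 (Router): category_id=3 -> matches Tools
All 8 rows appear; 2 have NULL category.

SQL:
SELECT a.name, b.name AS category
FROM products a
LEFT JOIN categories b ON a.category_id = b.id

Result:
name       | category   
-----------+------------
Headphones | Electronics
Phone      | NULL       
Camera     | Outdoor    
Chair      | NULL       
Keyboard   | Tools      
Tablet     | Electronics
Desk       | Tools      
Router     | Tools      


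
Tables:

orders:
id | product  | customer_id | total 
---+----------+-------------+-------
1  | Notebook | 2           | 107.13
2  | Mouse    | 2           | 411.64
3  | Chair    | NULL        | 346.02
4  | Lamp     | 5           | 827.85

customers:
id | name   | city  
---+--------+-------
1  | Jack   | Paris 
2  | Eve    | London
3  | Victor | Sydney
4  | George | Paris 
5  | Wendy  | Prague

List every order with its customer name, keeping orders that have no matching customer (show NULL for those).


LEFT JOIN keeps every row from orders (the left table); where customer_id has no match in customers, the customer columns become NULL. Walk through each order:
  - order 1 (Notebook): customer_id=2 -> matches Eve
  - order 2 (Mouse): customer_id=2 -> matches Eve
  - order 3 (Chair): customer_id=NULL, no match -> kept with NULL
  - order 4 (Lamp): customer_id=5 -> matches Wendy
All 4 rows appear; 1 has NULL customer.

SQL:
SELECT a.product, b.name AS customer
FROM orders a
LEFT JOIN customers b ON a.customer_id = b.id

Result:
product  | customer
---------+---------
Notebook | Eve     
Mouse    | Eve     
Chair    | NULL    
Lamp     | Wendy   


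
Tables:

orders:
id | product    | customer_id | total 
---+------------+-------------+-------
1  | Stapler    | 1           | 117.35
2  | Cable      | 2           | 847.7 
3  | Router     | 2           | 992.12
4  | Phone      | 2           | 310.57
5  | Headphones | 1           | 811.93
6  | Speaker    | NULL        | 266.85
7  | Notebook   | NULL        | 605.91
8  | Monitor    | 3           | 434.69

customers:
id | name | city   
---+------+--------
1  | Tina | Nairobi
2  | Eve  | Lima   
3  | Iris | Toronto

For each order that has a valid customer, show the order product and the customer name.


INNER JOIN keeps only orders rows whose customer_id matches an id in customers. Walk through each order:
  - order 1 (Stapler): customer_id=1 -> matches Tina
  - order 2 (Cable): customer_id=2 -> matches Eve
  - order 3 (Router): customer_id=2 -> matches Eve
  - order 4 (Phone): customer_id=2 -> matches Eve
  - order 5 (Headphones): customer_id=1 -> matches Tina
  - order 6 (Speaker): customer_id=NULL, no match -> dropped
  - order 7 (Notebook): customer_id=NULL, no match -> dropped
  - order 8 (Monitor): customer_id=3 -> matches Iris
So 2 of 8 rows are dropped.

SQL:
SELECT a.product, b.name AS customer
FROM orders a
INNER JOIN customers b ON a.customer_id = b.id

Result:
product    | customer
-----------+---------
Stapler    | Tina    
Cable      | Eve     
Router     | Eve     
Phone      | Eve     
Headphones | Tina    
Monitor    | Iris    


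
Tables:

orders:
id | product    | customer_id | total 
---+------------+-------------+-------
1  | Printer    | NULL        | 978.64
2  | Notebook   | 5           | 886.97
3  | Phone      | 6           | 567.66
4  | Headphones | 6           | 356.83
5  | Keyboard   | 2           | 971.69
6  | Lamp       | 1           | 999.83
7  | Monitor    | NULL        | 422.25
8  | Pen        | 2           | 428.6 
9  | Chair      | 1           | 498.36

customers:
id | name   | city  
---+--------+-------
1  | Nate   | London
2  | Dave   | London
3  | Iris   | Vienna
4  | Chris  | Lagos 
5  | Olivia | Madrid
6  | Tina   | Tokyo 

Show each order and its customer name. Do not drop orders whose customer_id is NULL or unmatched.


LEFT JOIN keeps every row from orders (the left table); where customer_id has no match in customers, the customer columns become NULL. Walk through each order:
  - order 1 (Printer): customer_id=NULL, no match -> kept with NULL
  - order 2 (Notebook): customer_id=5 -> matches Olivia
  - order 3 (Phone): customer_id=6 -> matches Tina
  - order 4 (Headphones): customer_id=6 -> matches Tina
  - order 5 (Keyboard): customer_id=2 -> matches Dave
  - order 6 (Lamp): customer_id=1 -> matches Nate
  - order 7 (Monitor): customer_id=NULL, no match -> kept with NULL
  - order 8 (Pen): customer_id=2 -> matches Dave
  - order 9 (Chair): customer_id=1 -> matches Nate
All 9 rows appear; 2 have NULL customer.

SQL:
SELECT a.product, b.name AS customer
FROM orders a
LEFT JOIN customers b ON a.customer_id = b.id

Result:
product    | customer
-----------+---------
Printer    | NULL    
Notebook   | Olivia  
Phone      | Tina    
Headphones | Tina    
Keyboard   | Dave    
Lamp       | Nate    
Monitor    | NULL    
Pen        | Dave    
Chair      | Nate    


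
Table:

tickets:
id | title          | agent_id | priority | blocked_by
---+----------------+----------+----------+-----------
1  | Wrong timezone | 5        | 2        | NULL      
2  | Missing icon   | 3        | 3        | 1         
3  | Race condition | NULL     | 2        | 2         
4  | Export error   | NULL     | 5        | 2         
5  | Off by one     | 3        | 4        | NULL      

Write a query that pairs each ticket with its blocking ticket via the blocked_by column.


This is a self-join: tickets is joined to a second copy of itself, matching each row's blocked_by to another row's id. Use LEFT JOIN so rows with blocked_by=NULL are kept.
  - ticket 1 (Wrong timezone): blocked_by=NULL -> NULL
  - ticket 2 (Missing icon): blocked_by=1 -> Wrong timezone
  - ticket 3 (Race condition): blocked_by=2 -> Missing icon
  - ticket 4 (Export error): blocked_by=2 -> Missing icon
  - ticket 5 (Off by one): blocked_by=NULL -> NULL

SQL:
SELECT a.title AS item, b.title AS blocked_by
FROM tickets a
LEFT JOIN tickets b ON a.blocked_by = b.id

Result:
item           | blocked_by    
---------------+---------------
Wrong timezone | NULL          
Missing icon   | Wrong timezone
Race condition | Missing icon  
Export error   | Missing icon  
Off by one     | NULL          


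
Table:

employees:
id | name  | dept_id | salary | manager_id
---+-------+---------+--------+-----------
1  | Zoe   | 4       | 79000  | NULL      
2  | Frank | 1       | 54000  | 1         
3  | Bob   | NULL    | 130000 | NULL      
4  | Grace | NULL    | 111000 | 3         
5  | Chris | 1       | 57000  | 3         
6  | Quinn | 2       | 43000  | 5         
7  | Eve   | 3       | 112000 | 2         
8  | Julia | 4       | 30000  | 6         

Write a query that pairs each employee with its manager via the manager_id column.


This is a self-join: employees is joined to a second copy of itself, matching each row's manager_id to another row's id. Use LEFT JOIN so rows with manager_id=NULL are kept.
  - employee 1 (Zoe): manager_id=NULL -> NULL
  - employee 2 (Frank): manager_id=1 -> Zoe
  - employee 3 (Bob): manager_id=NULL -> NULL
  - employee 4 (Grace): manager_id=3 -> Bob
  - employee 5 (Chris): manager_id=3 -> Bob
  - employee 6 (Quinn): manager_id=5 -> Chris
  - employee 7 (Eve): manager_id=2 -> Frank
  - employee 8 (Julia): manager_id=6 -> Quinn

SQL:
SELECT a.name AS item, b.name AS manager
FROM employees a
LEFT JOIN employees b ON a.manager_id = b.id

Result:
item  | manager
------+--------
Zoe   | NULL   
Frank | Zoe    
Bob   | NULL   
Grace | Bob    
Chris | Bob    
Quinn | Chris  
Eve   | Frank  
Julia | Quinn  


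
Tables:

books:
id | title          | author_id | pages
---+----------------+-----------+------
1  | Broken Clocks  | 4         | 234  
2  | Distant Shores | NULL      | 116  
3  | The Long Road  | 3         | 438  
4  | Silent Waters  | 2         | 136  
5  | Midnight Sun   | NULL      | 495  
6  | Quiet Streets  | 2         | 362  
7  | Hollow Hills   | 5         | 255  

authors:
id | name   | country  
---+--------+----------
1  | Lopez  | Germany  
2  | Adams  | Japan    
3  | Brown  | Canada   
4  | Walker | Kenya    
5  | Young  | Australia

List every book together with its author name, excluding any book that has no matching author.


INNER JOIN keeps only books rows whose author_id matches an id in authors. Walk through each book:
  - book 1 (Broken Clocks): author_id=4 -> matches Walker
  - book 2 (Distant Shores): author_id=NULL, no match -> dropped
  - book 3 (The Long Road): author_id=3 -> matches Brown
  - book 4 (Silent Waters): author_id=2 -> matches Adams
  - book 5 (Midnight Sun): author_id=NULL, no match -> dropped
  - book 6 (Quiet Streets): author_id=2 -> matches Adams
  - book 7 (Hollow Hills): author_id=5 -> matches Young
So 2 of 7 rows are dropped.

SQL:
SELECT a.title, b.name AS author
FROM books a
INNER JOIN authors b ON a.author_id = b.id

Result:
title         | author
--------------+-------
Broken Clocks | Walker
The Long Road | Brown 
Silent Waters | Adams 
Quiet Streets | Adams 
Hollow Hills  | Young 


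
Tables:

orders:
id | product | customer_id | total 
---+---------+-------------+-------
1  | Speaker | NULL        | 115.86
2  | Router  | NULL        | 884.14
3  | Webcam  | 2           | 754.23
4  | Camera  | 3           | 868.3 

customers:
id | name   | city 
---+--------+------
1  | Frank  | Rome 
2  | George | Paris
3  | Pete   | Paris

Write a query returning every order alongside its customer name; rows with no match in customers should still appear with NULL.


LEFT JOIN keeps every row from orders (the left table); where customer_id has no match in customers, the customer columns become NULL. Walk through each order:
  - order 1 (Speaker): customer_id=NULL, no match -> kept with NULL
  - order 2 (Router): customer_id=NULL, no match -> kept with NULL
  - order 3 (Webcam): customer_id=2 -> matches George
  - order 4 (Camera): customer_id=3 -> matches Pete
All 4 rows appear; 2 have NULL customer.

SQL:
SELECT a.product, b.name AS customer
FROM orders a
LEFT JOIN customers b ON a.customer_id = b.id

Result:
product | customer
--------+---------
Speaker | NULL    
Router  | NULL    
Webcam  | George  
Camera  | Pete    


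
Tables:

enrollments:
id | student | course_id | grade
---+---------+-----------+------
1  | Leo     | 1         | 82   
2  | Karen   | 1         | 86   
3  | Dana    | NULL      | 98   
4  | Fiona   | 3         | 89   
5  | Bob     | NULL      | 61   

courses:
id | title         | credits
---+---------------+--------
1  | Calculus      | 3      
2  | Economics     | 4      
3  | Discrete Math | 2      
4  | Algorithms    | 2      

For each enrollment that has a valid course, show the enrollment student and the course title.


INNER JOIN keeps only enrollments rows whose course_id matches an id in courses. Walk through each enrollment:
  - enrollment 1 (Leo): course_id=1 -> matches Calculus
  - enrollment 2 (Karen): course_id=1 -> matches Calculus
  - enrollment 3 (Dana): course_id=NULL, no match -> dropped
  - enrollment 4 (Fiona): course_id=3 -> matches Discrete Math
  - enrollment 5 (Bob): course_id=NULL, no match -> dropped
So 2 of 5 rows are dropped.

SQL:
SELECT a.student, b.title AS course
FROM enrollments a
INNER JOIN courses b ON a.course_id = b.id

Result:
student | course       
--------+--------------
Leo     | Calculus     
Karen   | Calculus     
Fiona   | Discrete Math


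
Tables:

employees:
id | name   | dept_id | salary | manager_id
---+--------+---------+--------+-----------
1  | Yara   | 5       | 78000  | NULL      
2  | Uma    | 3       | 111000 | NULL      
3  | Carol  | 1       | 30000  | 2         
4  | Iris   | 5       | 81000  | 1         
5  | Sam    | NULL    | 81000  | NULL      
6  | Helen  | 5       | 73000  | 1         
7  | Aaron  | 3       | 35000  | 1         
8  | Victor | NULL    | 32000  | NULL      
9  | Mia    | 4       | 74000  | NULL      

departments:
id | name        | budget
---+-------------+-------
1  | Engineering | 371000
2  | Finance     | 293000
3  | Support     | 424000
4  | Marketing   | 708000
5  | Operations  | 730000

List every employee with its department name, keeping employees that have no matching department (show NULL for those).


LEFT JOIN keeps every row from employees (the left table); where dept_id has no match in departments, the department columns become NULL. Walk through each employee:
  - employee 1 (Yara): dept_id=5 -> matches Operations
  - employee 2 (Uma): dept_id=3 -> matches Support
  - employee 3 (Carol): dept_id=1 -> matches Engineering
  - employee 4 (Iris): dept_id=5 -> matches Operations
  - employee 5 (Sam): dept_id=NULL, no match -> kept with NULL
  - employee 6 (Helen): dept_id=5 -> matches Operations
  - employee 7 (Aaron): dept_id=3 -> matches Support
  - employee 8 (Victor): dept_id=NULL, no match -> kept with NULL
  - employee 9 (Mia): dept_id=4 -> matches Marketing
All 9 rows appear; 2 have NULL department.

SQL:
SELECT a.name, b.name AS department
FROM employees a
LEFT JOIN departments b ON a.dept_id = b.id

Result:
name   | department 
-------+------------
Yara   | Operations 
Uma    | Support    
Carol  | Engineering
Iris   | Operations 
Sam    | NULL       
Helen  | Operations 
Aaron  | Support    
Victor | NULL       
Mia    | Marketing  


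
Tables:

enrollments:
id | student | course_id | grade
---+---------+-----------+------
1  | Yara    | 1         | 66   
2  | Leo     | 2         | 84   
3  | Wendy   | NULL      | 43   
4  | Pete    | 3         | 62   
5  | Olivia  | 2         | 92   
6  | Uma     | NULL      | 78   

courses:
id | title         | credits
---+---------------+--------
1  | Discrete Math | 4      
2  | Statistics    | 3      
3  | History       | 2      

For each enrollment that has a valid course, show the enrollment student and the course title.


INNER JOIN keeps only enrollments rows whose course_id matches an id in courses. Walk through each enrollment:
  - enrollment 1 (Yara): course_id=1 -> matches Discrete Math
  - enrollment 2 (Leo): course_id=2 -> matches Statistics
  - enrollment 3 (Wendy): course_id=NULL, no match -> dropped
  - enrollment 4 (Pete): course_id=3 -> matches History
  - enrollment 5 (Olivia): course_id=2 -> matches Statistics
  - enrollment 6 (Uma): course_id=NULL, no match -> dropped
So 2 of 6 rows are dropped.

SQL:
SELECT a.student, b.title AS course
FROM enrollments a
INNER JOIN courses b ON a.course_id = b.id

Result:
student | course       
--------+--------------
Yara    | Discrete Math
Leo     | Statistics   
Pete    | History      
Olivia  | Statistics   


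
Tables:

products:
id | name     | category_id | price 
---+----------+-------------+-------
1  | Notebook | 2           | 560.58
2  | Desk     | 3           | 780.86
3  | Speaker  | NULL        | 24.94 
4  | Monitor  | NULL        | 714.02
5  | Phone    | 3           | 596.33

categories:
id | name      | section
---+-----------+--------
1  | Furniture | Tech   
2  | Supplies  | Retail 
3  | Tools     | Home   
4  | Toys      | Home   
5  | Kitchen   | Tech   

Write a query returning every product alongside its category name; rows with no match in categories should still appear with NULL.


LEFT JOIN keeps every row from products (the left table); where category_id has no match in categories, the category columns become NULL. Walk through each product:
  - product 1 (Notebook): category_id=2 -> matches Supplies
  - product 2 (Desk): category_id=3 -> matches Tools
  - product 3 (Speaker): category_id=NULL, no match -> kept with NULL
  - product 4 (Monitor): category_id=NULL, no match -> kept with NULL
  - product 5 (Phone): category_id=3 -> matches Tools
All 5 rows appear; 2 have NULL category.

SQL:
SELECT a.name, b.name AS category
FROM products a
LEFT JOIN categories b ON a.category_id = b.id

Result:
name     | category
---------+---------
Notebook | Supplies
Desk     | Tools   
Speaker  | NULL    
Monitor  | NULL    
Phone    | Tools   


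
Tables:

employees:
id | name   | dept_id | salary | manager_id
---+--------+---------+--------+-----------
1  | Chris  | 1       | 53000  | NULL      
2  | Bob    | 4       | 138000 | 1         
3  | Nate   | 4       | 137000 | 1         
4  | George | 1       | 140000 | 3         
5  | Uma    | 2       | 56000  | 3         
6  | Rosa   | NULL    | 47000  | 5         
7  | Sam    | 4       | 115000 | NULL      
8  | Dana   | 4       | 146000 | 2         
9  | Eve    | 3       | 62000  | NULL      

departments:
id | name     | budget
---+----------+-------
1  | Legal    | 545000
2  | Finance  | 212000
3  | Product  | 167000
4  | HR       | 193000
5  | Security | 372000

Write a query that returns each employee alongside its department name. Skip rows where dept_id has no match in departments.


INNER JOIN keeps only employees rows whose dept_id matches an id in departments. Walk through each employee:
  - employee 1 (Chris): dept_id=1 -> matches Legal
  - employee 2 (Bob): dept_id=4 -> matches HR
  - employee 3 (Nate): dept_id=4 -> matches HR
  - employee 4 (George): dept_id=1 -> matches Legal
  - employee 5 (Uma): dept_id=2 -> matches Finance
  - employee 6 (Rosa): dept_id=NULL, no match -> dropped
  - employee 7 (Sam): dept_id=4 -> matches HR
  - employee 8 (Dana): dept_id=4 -> matches HR
  - employee 9 (Eve): dept_id=3 -> matches Product
So 1 of 9 rows is dropped.

SQL:
SELECT a.name, b.name AS department
FROM employees a
INNER JOIN departments b ON a.dept_id = b.id

Result:
name   | department
-------+-----------
Chris  | Legal     
Bob    | HR        
Nate   | HR        
George | Legal     
Uma    | Finance   
Sam    | HR        
Dana   | HR        
Eve    | Product   


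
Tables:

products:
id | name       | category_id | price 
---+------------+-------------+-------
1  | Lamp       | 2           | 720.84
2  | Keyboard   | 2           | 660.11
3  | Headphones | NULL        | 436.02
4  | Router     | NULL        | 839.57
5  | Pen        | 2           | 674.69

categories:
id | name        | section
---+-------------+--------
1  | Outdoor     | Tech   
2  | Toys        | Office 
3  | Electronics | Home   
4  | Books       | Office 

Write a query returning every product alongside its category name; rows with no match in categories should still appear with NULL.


LEFT JOIN keeps every row from products (the left table); where category_id has no match in categories, the category columns become NULL. Walk through each product:
  - product 1 (Lamp): category_id=2 -> matches Toys
  - product 2 (Keyboard): category_id=2 -> matches Toys
  - product 3 (Headphones): category_id=NULL, no match -> kept with NULL
  - product 4 (Router): category_id=NULL, no match -> kept with NULL
  - product 5 (Pen): category_id=2 -> matches Toys
All 5 rows appear; 2 have NULL category.

SQL:
SELECT a.name, b.name AS category
FROM products a
LEFT JOIN categories b ON a.category_id = b.id

Result:
name       | category
-----------+---------
Lamp       | Toys    
Keyboard   | Toys    
Headphones | NULL    
Router     | NULL    
Pen        | Toys    


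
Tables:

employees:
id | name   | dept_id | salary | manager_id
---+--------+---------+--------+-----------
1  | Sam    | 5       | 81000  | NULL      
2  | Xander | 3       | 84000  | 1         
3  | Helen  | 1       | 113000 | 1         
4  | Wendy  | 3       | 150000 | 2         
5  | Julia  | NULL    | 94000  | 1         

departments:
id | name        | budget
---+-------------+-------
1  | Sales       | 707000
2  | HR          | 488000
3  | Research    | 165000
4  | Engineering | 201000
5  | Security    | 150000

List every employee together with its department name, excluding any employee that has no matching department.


INNER JOIN keeps only employees rows whose dept_id matches an id in departments. Walk through each employee:
  - employee 1 (Sam): dept_id=5 -> matches Security
  - employee 2 (Xander): dept_id=3 -> matches Research
  - employee 3 (Helen): dept_id=1 -> matches Sales
  - employee 4 (Wendy): dept_id=3 -> matches Research
  - employee 5 (Julia): dept_id=NULL, no match -> dropped
So 1 of 5 rows is dropped.

SQL:
SELECT a.name, b.name AS department
FROM employees a
INNER JOIN departments b ON a.dept_id = b.id

Result:
name   | department
-------+-----------
Sam    | Security  
Xander | Research  
Helen  | Sales     
Wendy  | Research  
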